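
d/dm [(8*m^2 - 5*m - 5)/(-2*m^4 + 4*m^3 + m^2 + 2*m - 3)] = (32*m^5 - 62*m^4 + 81*m^2 - 38*m + 25)/(4*m^8 - 16*m^7 + 12*m^6 + 29*m^4 - 20*m^3 - 2*m^2 - 12*m + 9)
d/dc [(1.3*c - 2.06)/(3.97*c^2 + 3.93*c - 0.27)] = (-5.161*c^2 + 16.3564*c + 7.7448)/(15.7609*c^4 + 31.2042*c^3 + 13.3011*c^2 - 2.1222*c + 0.0729)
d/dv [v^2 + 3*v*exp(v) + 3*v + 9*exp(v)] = 3*v*exp(v) + 2*v + 12*exp(v) + 3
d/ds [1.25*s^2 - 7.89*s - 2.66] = 2.5*s - 7.89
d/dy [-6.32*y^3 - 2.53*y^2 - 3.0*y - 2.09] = -18.96*y^2 - 5.06*y - 3.0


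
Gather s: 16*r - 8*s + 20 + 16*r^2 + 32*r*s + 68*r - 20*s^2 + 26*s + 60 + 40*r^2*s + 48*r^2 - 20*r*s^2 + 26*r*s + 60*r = 64*r^2 + 144*r + s^2*(-20*r - 20) + s*(40*r^2 + 58*r + 18) + 80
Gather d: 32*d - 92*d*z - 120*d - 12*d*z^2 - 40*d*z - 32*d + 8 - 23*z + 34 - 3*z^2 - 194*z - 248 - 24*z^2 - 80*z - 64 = d*(-12*z^2 - 132*z - 120) - 27*z^2 - 297*z - 270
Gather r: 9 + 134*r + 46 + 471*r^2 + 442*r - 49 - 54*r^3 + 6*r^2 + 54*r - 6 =-54*r^3 + 477*r^2 + 630*r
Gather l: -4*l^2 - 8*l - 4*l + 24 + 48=-4*l^2 - 12*l + 72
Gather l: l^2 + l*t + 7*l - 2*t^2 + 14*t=l^2 + l*(t + 7) - 2*t^2 + 14*t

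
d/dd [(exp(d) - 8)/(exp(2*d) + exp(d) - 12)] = (-(exp(d) - 8)*(2*exp(d) + 1) + exp(2*d) + exp(d) - 12)*exp(d)/(exp(2*d) + exp(d) - 12)^2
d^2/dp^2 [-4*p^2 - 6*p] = -8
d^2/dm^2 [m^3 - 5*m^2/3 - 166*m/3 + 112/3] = 6*m - 10/3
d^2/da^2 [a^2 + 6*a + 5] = 2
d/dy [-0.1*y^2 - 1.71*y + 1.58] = -0.2*y - 1.71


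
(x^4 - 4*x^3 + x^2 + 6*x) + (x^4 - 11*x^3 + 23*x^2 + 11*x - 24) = 2*x^4 - 15*x^3 + 24*x^2 + 17*x - 24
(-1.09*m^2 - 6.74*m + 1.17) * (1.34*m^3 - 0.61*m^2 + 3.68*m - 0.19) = -1.4606*m^5 - 8.3667*m^4 + 1.668*m^3 - 25.3098*m^2 + 5.5862*m - 0.2223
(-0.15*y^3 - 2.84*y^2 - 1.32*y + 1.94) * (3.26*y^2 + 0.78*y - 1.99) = -0.489*y^5 - 9.3754*y^4 - 6.2199*y^3 + 10.9464*y^2 + 4.14*y - 3.8606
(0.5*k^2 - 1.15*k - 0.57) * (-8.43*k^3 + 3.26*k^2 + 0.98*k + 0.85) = -4.215*k^5 + 11.3245*k^4 + 1.5461*k^3 - 2.5602*k^2 - 1.5361*k - 0.4845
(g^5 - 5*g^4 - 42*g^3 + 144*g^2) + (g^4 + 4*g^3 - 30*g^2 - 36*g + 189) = g^5 - 4*g^4 - 38*g^3 + 114*g^2 - 36*g + 189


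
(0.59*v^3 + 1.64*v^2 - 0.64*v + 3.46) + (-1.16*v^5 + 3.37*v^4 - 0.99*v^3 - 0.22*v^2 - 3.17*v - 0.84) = -1.16*v^5 + 3.37*v^4 - 0.4*v^3 + 1.42*v^2 - 3.81*v + 2.62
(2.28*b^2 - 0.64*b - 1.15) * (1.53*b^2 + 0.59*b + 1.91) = 3.4884*b^4 + 0.366*b^3 + 2.2177*b^2 - 1.9009*b - 2.1965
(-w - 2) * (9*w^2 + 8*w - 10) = -9*w^3 - 26*w^2 - 6*w + 20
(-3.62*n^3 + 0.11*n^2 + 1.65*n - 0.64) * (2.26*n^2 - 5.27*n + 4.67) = -8.1812*n^5 + 19.326*n^4 - 13.7561*n^3 - 9.6282*n^2 + 11.0783*n - 2.9888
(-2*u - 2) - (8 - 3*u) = u - 10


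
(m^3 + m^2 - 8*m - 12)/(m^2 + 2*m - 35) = (m^3 + m^2 - 8*m - 12)/(m^2 + 2*m - 35)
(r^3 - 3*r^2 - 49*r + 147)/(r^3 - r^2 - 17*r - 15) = (-r^3 + 3*r^2 + 49*r - 147)/(-r^3 + r^2 + 17*r + 15)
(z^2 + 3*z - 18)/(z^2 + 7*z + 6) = (z - 3)/(z + 1)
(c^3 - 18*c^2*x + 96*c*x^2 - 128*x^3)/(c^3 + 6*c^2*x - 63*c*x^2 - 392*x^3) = (c^2 - 10*c*x + 16*x^2)/(c^2 + 14*c*x + 49*x^2)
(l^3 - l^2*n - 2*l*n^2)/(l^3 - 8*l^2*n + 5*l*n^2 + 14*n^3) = l/(l - 7*n)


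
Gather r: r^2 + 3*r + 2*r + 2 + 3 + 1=r^2 + 5*r + 6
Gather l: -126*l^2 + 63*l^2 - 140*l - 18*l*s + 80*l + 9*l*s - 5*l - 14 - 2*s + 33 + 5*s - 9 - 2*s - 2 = -63*l^2 + l*(-9*s - 65) + s + 8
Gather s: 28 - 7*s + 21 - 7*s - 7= 42 - 14*s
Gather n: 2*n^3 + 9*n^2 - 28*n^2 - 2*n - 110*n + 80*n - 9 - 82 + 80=2*n^3 - 19*n^2 - 32*n - 11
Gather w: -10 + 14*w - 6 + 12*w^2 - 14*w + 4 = 12*w^2 - 12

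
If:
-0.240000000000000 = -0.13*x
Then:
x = 1.85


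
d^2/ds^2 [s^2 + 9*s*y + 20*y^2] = 2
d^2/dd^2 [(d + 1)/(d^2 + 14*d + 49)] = 2*(d - 11)/(d^4 + 28*d^3 + 294*d^2 + 1372*d + 2401)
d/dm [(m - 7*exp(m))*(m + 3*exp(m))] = -4*m*exp(m) + 2*m - 42*exp(2*m) - 4*exp(m)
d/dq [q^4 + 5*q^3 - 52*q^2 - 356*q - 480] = 4*q^3 + 15*q^2 - 104*q - 356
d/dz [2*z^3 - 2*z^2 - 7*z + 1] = 6*z^2 - 4*z - 7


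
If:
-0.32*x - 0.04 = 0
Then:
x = -0.12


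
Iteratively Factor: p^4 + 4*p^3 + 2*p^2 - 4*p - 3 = (p + 3)*(p^3 + p^2 - p - 1) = (p + 1)*(p + 3)*(p^2 - 1) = (p - 1)*(p + 1)*(p + 3)*(p + 1)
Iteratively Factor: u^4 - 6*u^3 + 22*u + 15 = (u + 1)*(u^3 - 7*u^2 + 7*u + 15) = (u - 3)*(u + 1)*(u^2 - 4*u - 5) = (u - 3)*(u + 1)^2*(u - 5)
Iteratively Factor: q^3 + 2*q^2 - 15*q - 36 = (q + 3)*(q^2 - q - 12) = (q + 3)^2*(q - 4)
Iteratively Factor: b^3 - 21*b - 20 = (b - 5)*(b^2 + 5*b + 4) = (b - 5)*(b + 4)*(b + 1)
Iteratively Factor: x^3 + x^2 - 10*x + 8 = (x + 4)*(x^2 - 3*x + 2) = (x - 1)*(x + 4)*(x - 2)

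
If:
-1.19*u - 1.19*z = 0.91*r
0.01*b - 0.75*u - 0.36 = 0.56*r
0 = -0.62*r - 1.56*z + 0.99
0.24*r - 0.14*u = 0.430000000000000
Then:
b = 21.71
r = 1.17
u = -1.06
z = 0.17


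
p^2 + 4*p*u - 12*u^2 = (p - 2*u)*(p + 6*u)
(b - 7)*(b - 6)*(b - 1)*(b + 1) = b^4 - 13*b^3 + 41*b^2 + 13*b - 42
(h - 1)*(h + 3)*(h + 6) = h^3 + 8*h^2 + 9*h - 18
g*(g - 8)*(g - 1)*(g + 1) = g^4 - 8*g^3 - g^2 + 8*g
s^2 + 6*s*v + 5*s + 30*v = (s + 5)*(s + 6*v)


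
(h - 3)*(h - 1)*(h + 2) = h^3 - 2*h^2 - 5*h + 6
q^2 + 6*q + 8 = (q + 2)*(q + 4)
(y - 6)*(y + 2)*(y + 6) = y^3 + 2*y^2 - 36*y - 72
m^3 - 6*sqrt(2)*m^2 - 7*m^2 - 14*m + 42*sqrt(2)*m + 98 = (m - 7)*(m - 7*sqrt(2))*(m + sqrt(2))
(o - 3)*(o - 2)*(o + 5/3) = o^3 - 10*o^2/3 - 7*o/3 + 10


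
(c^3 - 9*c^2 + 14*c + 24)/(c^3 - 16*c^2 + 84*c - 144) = (c + 1)/(c - 6)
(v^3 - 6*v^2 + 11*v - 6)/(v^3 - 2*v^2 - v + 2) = (v - 3)/(v + 1)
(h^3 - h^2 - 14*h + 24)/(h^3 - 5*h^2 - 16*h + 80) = (h^2 - 5*h + 6)/(h^2 - 9*h + 20)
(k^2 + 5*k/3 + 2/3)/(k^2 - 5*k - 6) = (k + 2/3)/(k - 6)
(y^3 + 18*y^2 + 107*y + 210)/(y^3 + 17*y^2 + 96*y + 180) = (y + 7)/(y + 6)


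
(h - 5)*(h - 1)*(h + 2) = h^3 - 4*h^2 - 7*h + 10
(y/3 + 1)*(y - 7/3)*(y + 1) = y^3/3 + 5*y^2/9 - 19*y/9 - 7/3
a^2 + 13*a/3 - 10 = (a - 5/3)*(a + 6)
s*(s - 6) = s^2 - 6*s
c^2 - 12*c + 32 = (c - 8)*(c - 4)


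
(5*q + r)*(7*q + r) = 35*q^2 + 12*q*r + r^2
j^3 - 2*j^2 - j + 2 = (j - 2)*(j - 1)*(j + 1)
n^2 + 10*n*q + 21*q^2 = (n + 3*q)*(n + 7*q)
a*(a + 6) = a^2 + 6*a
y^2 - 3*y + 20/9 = (y - 5/3)*(y - 4/3)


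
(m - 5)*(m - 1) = m^2 - 6*m + 5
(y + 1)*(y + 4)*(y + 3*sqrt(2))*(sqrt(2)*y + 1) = sqrt(2)*y^4 + 7*y^3 + 5*sqrt(2)*y^3 + 7*sqrt(2)*y^2 + 35*y^2 + 15*sqrt(2)*y + 28*y + 12*sqrt(2)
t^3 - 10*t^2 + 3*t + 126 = (t - 7)*(t - 6)*(t + 3)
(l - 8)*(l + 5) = l^2 - 3*l - 40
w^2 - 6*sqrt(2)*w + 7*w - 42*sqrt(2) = (w + 7)*(w - 6*sqrt(2))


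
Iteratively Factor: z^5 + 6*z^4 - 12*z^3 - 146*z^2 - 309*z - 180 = (z + 3)*(z^4 + 3*z^3 - 21*z^2 - 83*z - 60) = (z + 3)*(z + 4)*(z^3 - z^2 - 17*z - 15) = (z - 5)*(z + 3)*(z + 4)*(z^2 + 4*z + 3) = (z - 5)*(z + 1)*(z + 3)*(z + 4)*(z + 3)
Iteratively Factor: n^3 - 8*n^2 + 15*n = (n)*(n^2 - 8*n + 15) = n*(n - 5)*(n - 3)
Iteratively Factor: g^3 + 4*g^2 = (g)*(g^2 + 4*g) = g*(g + 4)*(g)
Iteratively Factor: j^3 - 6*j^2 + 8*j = (j - 2)*(j^2 - 4*j) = j*(j - 2)*(j - 4)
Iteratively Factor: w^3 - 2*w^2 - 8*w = (w - 4)*(w^2 + 2*w) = w*(w - 4)*(w + 2)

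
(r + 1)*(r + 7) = r^2 + 8*r + 7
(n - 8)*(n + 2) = n^2 - 6*n - 16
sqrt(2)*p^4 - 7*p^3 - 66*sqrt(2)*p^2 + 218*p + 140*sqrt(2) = (p - 7*sqrt(2))*(p - 2*sqrt(2))*(p + 5*sqrt(2))*(sqrt(2)*p + 1)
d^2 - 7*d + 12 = (d - 4)*(d - 3)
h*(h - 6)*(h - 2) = h^3 - 8*h^2 + 12*h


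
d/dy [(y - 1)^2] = 2*y - 2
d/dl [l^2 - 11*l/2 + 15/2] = 2*l - 11/2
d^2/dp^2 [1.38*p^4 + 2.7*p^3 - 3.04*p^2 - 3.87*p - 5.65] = 16.56*p^2 + 16.2*p - 6.08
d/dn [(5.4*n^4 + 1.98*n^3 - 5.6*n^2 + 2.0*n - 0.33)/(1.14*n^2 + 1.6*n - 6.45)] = (12.312*n^5 + 28.1772*n^4 - 132.984*n^3 - 49.553*n^2 + 72.9924*n - 12.372)/(1.2996*n^4 + 3.648*n^3 - 12.146*n^2 - 20.64*n + 41.6025)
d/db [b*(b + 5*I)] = 2*b + 5*I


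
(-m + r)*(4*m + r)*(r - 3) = -4*m^2*r + 12*m^2 + 3*m*r^2 - 9*m*r + r^3 - 3*r^2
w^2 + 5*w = w*(w + 5)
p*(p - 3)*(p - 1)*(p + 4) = p^4 - 13*p^2 + 12*p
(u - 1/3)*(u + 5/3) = u^2 + 4*u/3 - 5/9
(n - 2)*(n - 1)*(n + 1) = n^3 - 2*n^2 - n + 2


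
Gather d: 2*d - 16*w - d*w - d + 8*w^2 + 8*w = d*(1 - w) + 8*w^2 - 8*w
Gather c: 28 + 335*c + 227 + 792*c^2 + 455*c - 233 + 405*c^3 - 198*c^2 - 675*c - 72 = 405*c^3 + 594*c^2 + 115*c - 50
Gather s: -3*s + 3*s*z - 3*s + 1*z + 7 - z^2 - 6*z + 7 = s*(3*z - 6) - z^2 - 5*z + 14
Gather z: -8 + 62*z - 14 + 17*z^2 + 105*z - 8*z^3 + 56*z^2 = -8*z^3 + 73*z^2 + 167*z - 22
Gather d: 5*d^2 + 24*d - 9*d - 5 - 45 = 5*d^2 + 15*d - 50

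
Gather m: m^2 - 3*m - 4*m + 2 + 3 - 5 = m^2 - 7*m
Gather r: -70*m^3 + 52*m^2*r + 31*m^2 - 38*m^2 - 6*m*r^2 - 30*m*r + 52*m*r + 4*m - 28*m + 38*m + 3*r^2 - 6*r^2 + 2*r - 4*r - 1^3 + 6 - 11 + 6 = -70*m^3 - 7*m^2 + 14*m + r^2*(-6*m - 3) + r*(52*m^2 + 22*m - 2)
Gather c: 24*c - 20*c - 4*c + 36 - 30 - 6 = 0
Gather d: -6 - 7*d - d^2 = -d^2 - 7*d - 6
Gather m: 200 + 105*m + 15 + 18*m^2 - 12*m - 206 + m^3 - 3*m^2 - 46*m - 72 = m^3 + 15*m^2 + 47*m - 63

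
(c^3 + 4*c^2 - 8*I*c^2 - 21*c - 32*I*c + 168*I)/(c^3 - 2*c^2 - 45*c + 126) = (c - 8*I)/(c - 6)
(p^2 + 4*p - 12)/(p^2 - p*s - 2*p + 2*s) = (p + 6)/(p - s)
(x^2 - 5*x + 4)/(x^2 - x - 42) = (-x^2 + 5*x - 4)/(-x^2 + x + 42)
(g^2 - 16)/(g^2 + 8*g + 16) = (g - 4)/(g + 4)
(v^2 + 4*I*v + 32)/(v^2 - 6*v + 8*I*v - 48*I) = (v - 4*I)/(v - 6)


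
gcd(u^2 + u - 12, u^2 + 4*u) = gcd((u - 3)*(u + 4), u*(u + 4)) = u + 4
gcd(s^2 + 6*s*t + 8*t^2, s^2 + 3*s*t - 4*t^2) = s + 4*t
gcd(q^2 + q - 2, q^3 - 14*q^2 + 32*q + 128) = q + 2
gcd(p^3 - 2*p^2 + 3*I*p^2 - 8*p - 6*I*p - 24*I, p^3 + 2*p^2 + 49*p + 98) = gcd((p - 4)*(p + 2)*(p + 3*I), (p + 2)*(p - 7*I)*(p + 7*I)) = p + 2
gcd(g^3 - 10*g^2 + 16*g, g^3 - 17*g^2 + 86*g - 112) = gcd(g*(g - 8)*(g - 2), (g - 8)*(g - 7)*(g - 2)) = g^2 - 10*g + 16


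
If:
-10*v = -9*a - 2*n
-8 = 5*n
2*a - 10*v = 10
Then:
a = -34/35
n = -8/5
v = -209/175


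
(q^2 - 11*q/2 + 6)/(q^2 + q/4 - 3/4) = 2*(2*q^2 - 11*q + 12)/(4*q^2 + q - 3)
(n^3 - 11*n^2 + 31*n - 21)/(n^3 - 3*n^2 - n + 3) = (n - 7)/(n + 1)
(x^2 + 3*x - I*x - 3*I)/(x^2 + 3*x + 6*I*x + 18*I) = (x - I)/(x + 6*I)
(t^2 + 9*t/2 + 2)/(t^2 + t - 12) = (t + 1/2)/(t - 3)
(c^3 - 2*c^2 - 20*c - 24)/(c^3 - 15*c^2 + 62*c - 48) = (c^2 + 4*c + 4)/(c^2 - 9*c + 8)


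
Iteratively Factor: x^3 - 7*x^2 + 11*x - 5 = (x - 1)*(x^2 - 6*x + 5) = (x - 1)^2*(x - 5)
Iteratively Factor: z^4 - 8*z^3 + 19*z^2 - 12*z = (z)*(z^3 - 8*z^2 + 19*z - 12) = z*(z - 1)*(z^2 - 7*z + 12) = z*(z - 3)*(z - 1)*(z - 4)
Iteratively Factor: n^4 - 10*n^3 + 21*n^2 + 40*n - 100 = (n + 2)*(n^3 - 12*n^2 + 45*n - 50) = (n - 5)*(n + 2)*(n^2 - 7*n + 10) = (n - 5)^2*(n + 2)*(n - 2)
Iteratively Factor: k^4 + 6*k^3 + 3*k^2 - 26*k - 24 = (k - 2)*(k^3 + 8*k^2 + 19*k + 12) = (k - 2)*(k + 4)*(k^2 + 4*k + 3) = (k - 2)*(k + 1)*(k + 4)*(k + 3)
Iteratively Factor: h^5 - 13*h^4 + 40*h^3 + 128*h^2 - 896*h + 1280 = (h - 5)*(h^4 - 8*h^3 + 128*h - 256) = (h - 5)*(h - 4)*(h^3 - 4*h^2 - 16*h + 64) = (h - 5)*(h - 4)*(h + 4)*(h^2 - 8*h + 16) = (h - 5)*(h - 4)^2*(h + 4)*(h - 4)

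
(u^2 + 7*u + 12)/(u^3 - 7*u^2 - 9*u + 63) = (u + 4)/(u^2 - 10*u + 21)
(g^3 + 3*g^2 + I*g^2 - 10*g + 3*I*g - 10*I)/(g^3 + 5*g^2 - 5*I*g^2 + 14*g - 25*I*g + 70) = (g^2 + g*(-2 + I) - 2*I)/(g^2 - 5*I*g + 14)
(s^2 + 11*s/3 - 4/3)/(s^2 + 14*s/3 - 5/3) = (s + 4)/(s + 5)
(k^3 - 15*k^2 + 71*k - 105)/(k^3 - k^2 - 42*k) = (k^2 - 8*k + 15)/(k*(k + 6))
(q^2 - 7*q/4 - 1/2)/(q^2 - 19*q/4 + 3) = (4*q^2 - 7*q - 2)/(4*q^2 - 19*q + 12)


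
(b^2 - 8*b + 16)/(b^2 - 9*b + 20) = (b - 4)/(b - 5)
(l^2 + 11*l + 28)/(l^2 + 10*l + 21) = (l + 4)/(l + 3)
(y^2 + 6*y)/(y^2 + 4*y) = (y + 6)/(y + 4)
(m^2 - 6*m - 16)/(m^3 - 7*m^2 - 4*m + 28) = (m - 8)/(m^2 - 9*m + 14)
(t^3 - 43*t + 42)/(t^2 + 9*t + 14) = (t^2 - 7*t + 6)/(t + 2)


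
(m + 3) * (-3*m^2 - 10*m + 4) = -3*m^3 - 19*m^2 - 26*m + 12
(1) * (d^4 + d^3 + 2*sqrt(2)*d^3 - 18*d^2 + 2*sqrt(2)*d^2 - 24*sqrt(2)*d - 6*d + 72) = d^4 + d^3 + 2*sqrt(2)*d^3 - 18*d^2 + 2*sqrt(2)*d^2 - 24*sqrt(2)*d - 6*d + 72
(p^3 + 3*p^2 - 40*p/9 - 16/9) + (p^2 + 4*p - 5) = p^3 + 4*p^2 - 4*p/9 - 61/9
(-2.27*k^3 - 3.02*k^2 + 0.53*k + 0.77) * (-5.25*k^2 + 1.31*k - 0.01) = 11.9175*k^5 + 12.8813*k^4 - 6.716*k^3 - 3.318*k^2 + 1.0034*k - 0.0077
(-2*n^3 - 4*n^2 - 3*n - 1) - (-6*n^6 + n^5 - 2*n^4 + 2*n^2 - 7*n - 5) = 6*n^6 - n^5 + 2*n^4 - 2*n^3 - 6*n^2 + 4*n + 4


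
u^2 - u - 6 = (u - 3)*(u + 2)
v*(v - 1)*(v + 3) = v^3 + 2*v^2 - 3*v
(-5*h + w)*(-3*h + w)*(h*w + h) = 15*h^3*w + 15*h^3 - 8*h^2*w^2 - 8*h^2*w + h*w^3 + h*w^2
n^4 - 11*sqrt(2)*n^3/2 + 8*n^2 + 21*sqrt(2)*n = n*(n - 7*sqrt(2)/2)*(n - 3*sqrt(2))*(n + sqrt(2))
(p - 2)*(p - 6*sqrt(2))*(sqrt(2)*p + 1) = sqrt(2)*p^3 - 11*p^2 - 2*sqrt(2)*p^2 - 6*sqrt(2)*p + 22*p + 12*sqrt(2)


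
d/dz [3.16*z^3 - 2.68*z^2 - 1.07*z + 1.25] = 9.48*z^2 - 5.36*z - 1.07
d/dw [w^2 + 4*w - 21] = 2*w + 4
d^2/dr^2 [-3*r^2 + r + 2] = -6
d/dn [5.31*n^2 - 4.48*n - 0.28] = 10.62*n - 4.48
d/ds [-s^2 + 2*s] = 2 - 2*s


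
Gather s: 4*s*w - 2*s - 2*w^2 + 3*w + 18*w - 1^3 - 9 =s*(4*w - 2) - 2*w^2 + 21*w - 10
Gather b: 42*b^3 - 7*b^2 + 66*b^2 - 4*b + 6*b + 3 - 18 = 42*b^3 + 59*b^2 + 2*b - 15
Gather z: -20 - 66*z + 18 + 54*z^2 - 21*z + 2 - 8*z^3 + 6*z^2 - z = -8*z^3 + 60*z^2 - 88*z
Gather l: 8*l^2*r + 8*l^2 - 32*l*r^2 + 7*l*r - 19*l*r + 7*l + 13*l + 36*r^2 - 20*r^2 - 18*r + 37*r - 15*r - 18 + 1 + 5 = l^2*(8*r + 8) + l*(-32*r^2 - 12*r + 20) + 16*r^2 + 4*r - 12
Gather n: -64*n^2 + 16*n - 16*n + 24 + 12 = 36 - 64*n^2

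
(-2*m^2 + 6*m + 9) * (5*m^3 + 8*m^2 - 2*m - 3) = -10*m^5 + 14*m^4 + 97*m^3 + 66*m^2 - 36*m - 27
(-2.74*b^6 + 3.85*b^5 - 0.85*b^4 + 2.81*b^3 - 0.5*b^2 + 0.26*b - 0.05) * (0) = 0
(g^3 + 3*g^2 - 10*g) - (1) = g^3 + 3*g^2 - 10*g - 1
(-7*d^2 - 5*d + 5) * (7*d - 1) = -49*d^3 - 28*d^2 + 40*d - 5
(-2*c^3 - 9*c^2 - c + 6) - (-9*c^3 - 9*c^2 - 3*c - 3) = 7*c^3 + 2*c + 9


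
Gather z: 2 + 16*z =16*z + 2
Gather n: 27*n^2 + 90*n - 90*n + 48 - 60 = 27*n^2 - 12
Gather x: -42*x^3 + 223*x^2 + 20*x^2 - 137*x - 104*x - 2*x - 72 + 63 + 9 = -42*x^3 + 243*x^2 - 243*x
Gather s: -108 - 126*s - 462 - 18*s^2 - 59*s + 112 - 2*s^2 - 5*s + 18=-20*s^2 - 190*s - 440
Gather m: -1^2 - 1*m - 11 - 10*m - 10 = -11*m - 22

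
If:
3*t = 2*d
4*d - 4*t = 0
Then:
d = 0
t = 0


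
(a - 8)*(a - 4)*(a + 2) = a^3 - 10*a^2 + 8*a + 64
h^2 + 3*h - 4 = (h - 1)*(h + 4)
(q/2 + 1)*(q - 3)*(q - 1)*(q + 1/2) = q^4/2 - 3*q^3/4 - 3*q^2 + 7*q/4 + 3/2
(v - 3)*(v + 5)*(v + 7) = v^3 + 9*v^2 - v - 105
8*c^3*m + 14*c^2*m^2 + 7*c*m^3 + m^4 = m*(c + m)*(2*c + m)*(4*c + m)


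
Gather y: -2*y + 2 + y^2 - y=y^2 - 3*y + 2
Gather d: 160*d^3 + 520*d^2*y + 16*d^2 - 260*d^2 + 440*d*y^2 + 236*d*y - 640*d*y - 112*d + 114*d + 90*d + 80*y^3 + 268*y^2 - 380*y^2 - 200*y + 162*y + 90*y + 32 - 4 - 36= 160*d^3 + d^2*(520*y - 244) + d*(440*y^2 - 404*y + 92) + 80*y^3 - 112*y^2 + 52*y - 8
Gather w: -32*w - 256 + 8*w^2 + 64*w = 8*w^2 + 32*w - 256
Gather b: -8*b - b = -9*b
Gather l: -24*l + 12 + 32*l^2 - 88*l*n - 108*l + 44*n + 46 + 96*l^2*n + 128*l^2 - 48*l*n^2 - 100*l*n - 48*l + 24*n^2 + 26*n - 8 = l^2*(96*n + 160) + l*(-48*n^2 - 188*n - 180) + 24*n^2 + 70*n + 50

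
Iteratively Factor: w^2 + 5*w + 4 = (w + 1)*(w + 4)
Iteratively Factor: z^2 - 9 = (z + 3)*(z - 3)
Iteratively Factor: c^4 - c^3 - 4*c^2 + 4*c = (c - 2)*(c^3 + c^2 - 2*c) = c*(c - 2)*(c^2 + c - 2) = c*(c - 2)*(c - 1)*(c + 2)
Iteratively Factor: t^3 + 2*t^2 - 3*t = (t - 1)*(t^2 + 3*t) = t*(t - 1)*(t + 3)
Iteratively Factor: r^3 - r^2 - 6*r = (r)*(r^2 - r - 6) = r*(r - 3)*(r + 2)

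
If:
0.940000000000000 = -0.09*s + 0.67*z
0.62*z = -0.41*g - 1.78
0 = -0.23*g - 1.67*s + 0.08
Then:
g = -6.66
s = 0.97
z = 1.53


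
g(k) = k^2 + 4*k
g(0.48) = 2.15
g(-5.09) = 5.55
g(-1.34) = -3.56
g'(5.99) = 15.98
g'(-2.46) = -0.92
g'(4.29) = 12.58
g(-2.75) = -3.44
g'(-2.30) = -0.60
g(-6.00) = 12.00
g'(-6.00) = -8.00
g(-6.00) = 12.00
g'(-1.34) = 1.32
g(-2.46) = -3.79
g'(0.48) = 4.96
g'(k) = 2*k + 4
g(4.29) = 35.56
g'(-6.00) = -8.00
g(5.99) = 59.84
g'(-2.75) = -1.50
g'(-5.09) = -6.18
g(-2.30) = -3.91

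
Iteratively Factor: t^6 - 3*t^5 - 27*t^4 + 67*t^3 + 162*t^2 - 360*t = (t - 2)*(t^5 - t^4 - 29*t^3 + 9*t^2 + 180*t) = (t - 2)*(t + 3)*(t^4 - 4*t^3 - 17*t^2 + 60*t) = (t - 5)*(t - 2)*(t + 3)*(t^3 + t^2 - 12*t) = (t - 5)*(t - 3)*(t - 2)*(t + 3)*(t^2 + 4*t) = t*(t - 5)*(t - 3)*(t - 2)*(t + 3)*(t + 4)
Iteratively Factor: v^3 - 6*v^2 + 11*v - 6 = (v - 1)*(v^2 - 5*v + 6) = (v - 3)*(v - 1)*(v - 2)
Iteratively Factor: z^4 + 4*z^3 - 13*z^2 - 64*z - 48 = (z + 1)*(z^3 + 3*z^2 - 16*z - 48) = (z + 1)*(z + 4)*(z^2 - z - 12) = (z - 4)*(z + 1)*(z + 4)*(z + 3)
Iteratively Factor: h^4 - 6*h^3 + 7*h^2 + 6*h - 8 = (h - 4)*(h^3 - 2*h^2 - h + 2) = (h - 4)*(h - 2)*(h^2 - 1) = (h - 4)*(h - 2)*(h + 1)*(h - 1)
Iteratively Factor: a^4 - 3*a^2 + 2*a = (a + 2)*(a^3 - 2*a^2 + a) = a*(a + 2)*(a^2 - 2*a + 1) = a*(a - 1)*(a + 2)*(a - 1)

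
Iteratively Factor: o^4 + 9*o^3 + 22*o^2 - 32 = (o + 4)*(o^3 + 5*o^2 + 2*o - 8) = (o - 1)*(o + 4)*(o^2 + 6*o + 8) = (o - 1)*(o + 2)*(o + 4)*(o + 4)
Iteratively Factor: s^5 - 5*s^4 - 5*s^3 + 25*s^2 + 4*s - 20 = (s - 2)*(s^4 - 3*s^3 - 11*s^2 + 3*s + 10) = (s - 5)*(s - 2)*(s^3 + 2*s^2 - s - 2) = (s - 5)*(s - 2)*(s - 1)*(s^2 + 3*s + 2) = (s - 5)*(s - 2)*(s - 1)*(s + 1)*(s + 2)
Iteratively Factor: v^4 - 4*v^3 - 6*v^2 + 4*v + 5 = (v - 5)*(v^3 + v^2 - v - 1) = (v - 5)*(v + 1)*(v^2 - 1) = (v - 5)*(v - 1)*(v + 1)*(v + 1)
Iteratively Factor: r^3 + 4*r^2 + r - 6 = (r - 1)*(r^2 + 5*r + 6) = (r - 1)*(r + 2)*(r + 3)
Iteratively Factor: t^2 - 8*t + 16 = (t - 4)*(t - 4)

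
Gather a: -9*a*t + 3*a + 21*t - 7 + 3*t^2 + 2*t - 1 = a*(3 - 9*t) + 3*t^2 + 23*t - 8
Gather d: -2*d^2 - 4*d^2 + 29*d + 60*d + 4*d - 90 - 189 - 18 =-6*d^2 + 93*d - 297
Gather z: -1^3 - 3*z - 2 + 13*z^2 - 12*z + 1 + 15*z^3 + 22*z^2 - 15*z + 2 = 15*z^3 + 35*z^2 - 30*z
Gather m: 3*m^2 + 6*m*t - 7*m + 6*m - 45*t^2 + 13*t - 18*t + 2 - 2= 3*m^2 + m*(6*t - 1) - 45*t^2 - 5*t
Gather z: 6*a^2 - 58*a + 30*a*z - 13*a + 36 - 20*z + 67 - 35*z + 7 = 6*a^2 - 71*a + z*(30*a - 55) + 110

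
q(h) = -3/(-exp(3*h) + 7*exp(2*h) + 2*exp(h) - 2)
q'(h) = -3*(3*exp(3*h) - 14*exp(2*h) - 2*exp(h))/(-exp(3*h) + 7*exp(2*h) + 2*exp(h) - 2)^2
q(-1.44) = 2.62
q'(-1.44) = 2.78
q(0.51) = -0.19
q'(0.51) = 0.33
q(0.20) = -0.33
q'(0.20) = 0.65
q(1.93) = -0.18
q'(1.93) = -3.13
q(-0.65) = -3.71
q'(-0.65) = 20.29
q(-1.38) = 2.80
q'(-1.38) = 3.52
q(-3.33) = 1.56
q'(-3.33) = 0.07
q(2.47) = 0.00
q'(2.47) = -0.02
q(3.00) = 0.00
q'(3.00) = 0.00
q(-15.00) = 1.50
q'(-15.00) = 0.00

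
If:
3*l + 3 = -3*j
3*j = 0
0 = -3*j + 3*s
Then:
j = 0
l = -1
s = 0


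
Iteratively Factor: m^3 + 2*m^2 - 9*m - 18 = (m - 3)*(m^2 + 5*m + 6) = (m - 3)*(m + 2)*(m + 3)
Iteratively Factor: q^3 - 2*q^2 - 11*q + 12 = (q - 4)*(q^2 + 2*q - 3) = (q - 4)*(q + 3)*(q - 1)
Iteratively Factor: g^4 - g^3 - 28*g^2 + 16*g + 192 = (g - 4)*(g^3 + 3*g^2 - 16*g - 48) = (g - 4)*(g + 4)*(g^2 - g - 12) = (g - 4)^2*(g + 4)*(g + 3)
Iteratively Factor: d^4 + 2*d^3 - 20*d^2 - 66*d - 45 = (d + 3)*(d^3 - d^2 - 17*d - 15) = (d + 1)*(d + 3)*(d^2 - 2*d - 15) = (d - 5)*(d + 1)*(d + 3)*(d + 3)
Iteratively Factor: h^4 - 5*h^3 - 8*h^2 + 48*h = (h + 3)*(h^3 - 8*h^2 + 16*h) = (h - 4)*(h + 3)*(h^2 - 4*h) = (h - 4)^2*(h + 3)*(h)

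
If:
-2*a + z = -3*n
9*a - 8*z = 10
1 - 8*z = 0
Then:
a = 11/9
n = 167/216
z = 1/8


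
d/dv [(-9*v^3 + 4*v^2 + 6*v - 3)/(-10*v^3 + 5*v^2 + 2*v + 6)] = (-5*v^4 + 84*v^3 - 274*v^2 + 78*v + 42)/(100*v^6 - 100*v^5 - 15*v^4 - 100*v^3 + 64*v^2 + 24*v + 36)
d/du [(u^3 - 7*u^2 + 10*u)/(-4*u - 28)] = (-u^3 - 7*u^2 + 49*u - 35)/(2*(u^2 + 14*u + 49))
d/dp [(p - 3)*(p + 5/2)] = 2*p - 1/2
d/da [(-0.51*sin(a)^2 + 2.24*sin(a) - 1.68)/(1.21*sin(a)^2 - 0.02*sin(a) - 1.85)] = (-2.7002*sin(a)^2 + 5.9526*sin(a) - 4.1776)*cos(a)/(1.4641*sin(a)^4 - 0.0484*sin(a)^3 - 4.4766*sin(a)^2 + 0.074*sin(a) + 3.4225)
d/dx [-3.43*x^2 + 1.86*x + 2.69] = 1.86 - 6.86*x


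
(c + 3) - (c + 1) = 2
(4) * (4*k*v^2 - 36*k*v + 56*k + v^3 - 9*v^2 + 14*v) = 16*k*v^2 - 144*k*v + 224*k + 4*v^3 - 36*v^2 + 56*v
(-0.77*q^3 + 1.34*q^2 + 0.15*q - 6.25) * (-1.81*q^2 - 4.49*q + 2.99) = 1.3937*q^5 + 1.0319*q^4 - 8.5904*q^3 + 14.6456*q^2 + 28.511*q - 18.6875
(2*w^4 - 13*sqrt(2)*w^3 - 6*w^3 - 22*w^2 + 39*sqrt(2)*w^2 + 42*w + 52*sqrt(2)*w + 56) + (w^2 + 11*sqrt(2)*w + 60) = 2*w^4 - 13*sqrt(2)*w^3 - 6*w^3 - 21*w^2 + 39*sqrt(2)*w^2 + 42*w + 63*sqrt(2)*w + 116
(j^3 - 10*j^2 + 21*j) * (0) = 0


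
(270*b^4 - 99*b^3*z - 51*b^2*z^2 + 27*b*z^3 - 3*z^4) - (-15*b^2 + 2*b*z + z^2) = 270*b^4 - 99*b^3*z - 51*b^2*z^2 + 15*b^2 + 27*b*z^3 - 2*b*z - 3*z^4 - z^2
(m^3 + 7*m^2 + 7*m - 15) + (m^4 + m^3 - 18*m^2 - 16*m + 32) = m^4 + 2*m^3 - 11*m^2 - 9*m + 17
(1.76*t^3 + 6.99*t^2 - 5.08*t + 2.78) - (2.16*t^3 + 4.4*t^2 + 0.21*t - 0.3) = -0.4*t^3 + 2.59*t^2 - 5.29*t + 3.08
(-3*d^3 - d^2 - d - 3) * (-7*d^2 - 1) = 21*d^5 + 7*d^4 + 10*d^3 + 22*d^2 + d + 3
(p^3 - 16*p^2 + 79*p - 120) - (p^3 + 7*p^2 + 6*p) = -23*p^2 + 73*p - 120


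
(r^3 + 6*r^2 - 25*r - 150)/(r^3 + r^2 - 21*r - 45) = (r^2 + 11*r + 30)/(r^2 + 6*r + 9)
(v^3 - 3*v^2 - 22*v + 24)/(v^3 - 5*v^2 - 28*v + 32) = (v - 6)/(v - 8)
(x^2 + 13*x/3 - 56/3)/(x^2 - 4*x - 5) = (-3*x^2 - 13*x + 56)/(3*(-x^2 + 4*x + 5))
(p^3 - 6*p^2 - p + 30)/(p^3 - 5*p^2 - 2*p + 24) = (p - 5)/(p - 4)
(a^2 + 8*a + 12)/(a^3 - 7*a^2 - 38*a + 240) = (a + 2)/(a^2 - 13*a + 40)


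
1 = 1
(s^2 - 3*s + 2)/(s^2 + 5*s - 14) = (s - 1)/(s + 7)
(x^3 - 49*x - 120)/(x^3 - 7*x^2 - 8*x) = (x^2 + 8*x + 15)/(x*(x + 1))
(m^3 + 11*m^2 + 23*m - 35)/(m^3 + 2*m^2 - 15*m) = (m^2 + 6*m - 7)/(m*(m - 3))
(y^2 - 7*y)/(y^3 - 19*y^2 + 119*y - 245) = y/(y^2 - 12*y + 35)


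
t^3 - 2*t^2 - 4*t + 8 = (t - 2)^2*(t + 2)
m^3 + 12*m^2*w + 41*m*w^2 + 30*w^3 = (m + w)*(m + 5*w)*(m + 6*w)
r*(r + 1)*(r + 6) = r^3 + 7*r^2 + 6*r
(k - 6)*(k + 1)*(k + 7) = k^3 + 2*k^2 - 41*k - 42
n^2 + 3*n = n*(n + 3)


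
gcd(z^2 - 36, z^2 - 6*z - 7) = 1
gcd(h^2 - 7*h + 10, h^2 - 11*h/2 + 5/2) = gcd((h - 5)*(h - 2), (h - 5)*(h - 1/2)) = h - 5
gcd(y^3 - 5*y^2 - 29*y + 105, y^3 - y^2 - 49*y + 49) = y - 7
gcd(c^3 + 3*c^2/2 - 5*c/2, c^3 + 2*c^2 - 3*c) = c^2 - c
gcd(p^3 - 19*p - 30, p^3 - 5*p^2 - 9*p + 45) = p^2 - 2*p - 15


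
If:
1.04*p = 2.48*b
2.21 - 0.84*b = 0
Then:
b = 2.63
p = 6.27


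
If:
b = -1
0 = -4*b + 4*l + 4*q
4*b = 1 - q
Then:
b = -1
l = -6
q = 5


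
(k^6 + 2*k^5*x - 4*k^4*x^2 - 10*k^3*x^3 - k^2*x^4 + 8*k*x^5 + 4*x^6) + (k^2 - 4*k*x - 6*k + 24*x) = k^6 + 2*k^5*x - 4*k^4*x^2 - 10*k^3*x^3 - k^2*x^4 + k^2 + 8*k*x^5 - 4*k*x - 6*k + 4*x^6 + 24*x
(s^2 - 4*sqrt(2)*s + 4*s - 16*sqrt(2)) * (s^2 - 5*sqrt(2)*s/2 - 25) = s^4 - 13*sqrt(2)*s^3/2 + 4*s^3 - 26*sqrt(2)*s^2 - 5*s^2 - 20*s + 100*sqrt(2)*s + 400*sqrt(2)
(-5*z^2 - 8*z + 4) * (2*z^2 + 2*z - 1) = -10*z^4 - 26*z^3 - 3*z^2 + 16*z - 4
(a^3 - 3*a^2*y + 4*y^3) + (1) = a^3 - 3*a^2*y + 4*y^3 + 1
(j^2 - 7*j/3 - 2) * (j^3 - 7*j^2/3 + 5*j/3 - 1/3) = j^5 - 14*j^4/3 + 46*j^3/9 + 4*j^2/9 - 23*j/9 + 2/3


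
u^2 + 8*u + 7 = (u + 1)*(u + 7)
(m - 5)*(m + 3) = m^2 - 2*m - 15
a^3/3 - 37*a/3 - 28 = (a/3 + 1)*(a - 7)*(a + 4)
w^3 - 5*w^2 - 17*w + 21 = (w - 7)*(w - 1)*(w + 3)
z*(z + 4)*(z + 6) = z^3 + 10*z^2 + 24*z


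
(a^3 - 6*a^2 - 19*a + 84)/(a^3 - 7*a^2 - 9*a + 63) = (a + 4)/(a + 3)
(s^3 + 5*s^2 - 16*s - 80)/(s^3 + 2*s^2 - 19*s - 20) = (s + 4)/(s + 1)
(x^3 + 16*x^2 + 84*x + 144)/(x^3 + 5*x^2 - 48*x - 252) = (x + 4)/(x - 7)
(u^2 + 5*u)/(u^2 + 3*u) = (u + 5)/(u + 3)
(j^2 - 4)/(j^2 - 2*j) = (j + 2)/j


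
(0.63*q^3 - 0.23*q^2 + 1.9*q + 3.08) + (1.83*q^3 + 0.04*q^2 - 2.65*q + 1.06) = 2.46*q^3 - 0.19*q^2 - 0.75*q + 4.14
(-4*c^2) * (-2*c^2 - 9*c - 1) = 8*c^4 + 36*c^3 + 4*c^2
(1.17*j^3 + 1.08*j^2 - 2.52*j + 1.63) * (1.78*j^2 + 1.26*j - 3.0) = 2.0826*j^5 + 3.3966*j^4 - 6.6348*j^3 - 3.5138*j^2 + 9.6138*j - 4.89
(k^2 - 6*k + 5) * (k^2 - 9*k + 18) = k^4 - 15*k^3 + 77*k^2 - 153*k + 90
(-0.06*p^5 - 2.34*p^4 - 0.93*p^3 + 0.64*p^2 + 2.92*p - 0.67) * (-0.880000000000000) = 0.0528*p^5 + 2.0592*p^4 + 0.8184*p^3 - 0.5632*p^2 - 2.5696*p + 0.5896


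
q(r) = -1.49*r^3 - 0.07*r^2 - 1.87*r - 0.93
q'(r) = -4.47*r^2 - 0.14*r - 1.87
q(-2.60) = 29.65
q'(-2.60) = -31.72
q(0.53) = -2.16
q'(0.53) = -3.20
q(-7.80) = 716.48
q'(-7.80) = -272.73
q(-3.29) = 57.53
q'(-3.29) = -49.79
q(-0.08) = -0.78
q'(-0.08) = -1.89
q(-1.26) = 4.30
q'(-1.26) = -8.79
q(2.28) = -23.22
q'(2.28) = -25.43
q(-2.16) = 17.80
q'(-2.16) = -22.42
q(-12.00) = 2586.15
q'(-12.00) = -643.87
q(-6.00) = 329.61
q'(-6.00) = -161.95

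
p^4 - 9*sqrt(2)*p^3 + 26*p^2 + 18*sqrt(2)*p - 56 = (p - 7*sqrt(2))*(p - 2*sqrt(2))*(p - sqrt(2))*(p + sqrt(2))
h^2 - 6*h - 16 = (h - 8)*(h + 2)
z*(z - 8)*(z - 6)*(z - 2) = z^4 - 16*z^3 + 76*z^2 - 96*z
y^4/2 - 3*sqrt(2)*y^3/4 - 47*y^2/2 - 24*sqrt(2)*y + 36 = (y/2 + sqrt(2))*(y - 6*sqrt(2))*(y - sqrt(2)/2)*(y + 3*sqrt(2))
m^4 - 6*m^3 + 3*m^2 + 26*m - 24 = (m - 4)*(m - 3)*(m - 1)*(m + 2)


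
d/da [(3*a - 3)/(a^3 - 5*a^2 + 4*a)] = 6*(2 - a)/(a^2*(a^2 - 8*a + 16))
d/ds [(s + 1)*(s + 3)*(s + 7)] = 3*s^2 + 22*s + 31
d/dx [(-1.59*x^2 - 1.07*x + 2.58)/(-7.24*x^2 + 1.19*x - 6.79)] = (-9.6389*x^2 + 58.9506*x + 4.1951)/(52.4176*x^4 - 17.2312*x^3 + 99.7353*x^2 - 16.1602*x + 46.1041)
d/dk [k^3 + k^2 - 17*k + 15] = 3*k^2 + 2*k - 17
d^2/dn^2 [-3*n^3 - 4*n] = -18*n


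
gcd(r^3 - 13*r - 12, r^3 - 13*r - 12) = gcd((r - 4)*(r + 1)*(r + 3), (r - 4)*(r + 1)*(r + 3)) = r^3 - 13*r - 12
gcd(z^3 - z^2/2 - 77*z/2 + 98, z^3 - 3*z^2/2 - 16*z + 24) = z - 4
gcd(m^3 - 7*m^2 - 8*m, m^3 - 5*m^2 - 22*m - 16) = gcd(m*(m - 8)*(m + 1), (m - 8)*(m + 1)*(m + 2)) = m^2 - 7*m - 8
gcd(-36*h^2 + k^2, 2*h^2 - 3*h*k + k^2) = 1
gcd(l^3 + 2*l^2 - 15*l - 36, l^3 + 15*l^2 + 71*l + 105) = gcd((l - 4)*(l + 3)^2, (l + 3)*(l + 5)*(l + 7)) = l + 3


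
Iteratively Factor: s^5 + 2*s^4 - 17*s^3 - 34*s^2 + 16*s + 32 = (s + 4)*(s^4 - 2*s^3 - 9*s^2 + 2*s + 8) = (s + 2)*(s + 4)*(s^3 - 4*s^2 - s + 4) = (s - 4)*(s + 2)*(s + 4)*(s^2 - 1) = (s - 4)*(s + 1)*(s + 2)*(s + 4)*(s - 1)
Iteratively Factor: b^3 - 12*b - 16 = (b - 4)*(b^2 + 4*b + 4) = (b - 4)*(b + 2)*(b + 2)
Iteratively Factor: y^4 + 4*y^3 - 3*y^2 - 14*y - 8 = (y + 1)*(y^3 + 3*y^2 - 6*y - 8) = (y + 1)*(y + 4)*(y^2 - y - 2) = (y + 1)^2*(y + 4)*(y - 2)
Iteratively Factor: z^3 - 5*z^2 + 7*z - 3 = (z - 1)*(z^2 - 4*z + 3) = (z - 3)*(z - 1)*(z - 1)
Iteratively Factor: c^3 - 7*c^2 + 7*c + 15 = (c - 3)*(c^2 - 4*c - 5) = (c - 5)*(c - 3)*(c + 1)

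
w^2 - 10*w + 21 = (w - 7)*(w - 3)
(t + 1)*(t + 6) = t^2 + 7*t + 6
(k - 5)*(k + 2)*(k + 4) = k^3 + k^2 - 22*k - 40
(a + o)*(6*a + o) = 6*a^2 + 7*a*o + o^2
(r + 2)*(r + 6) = r^2 + 8*r + 12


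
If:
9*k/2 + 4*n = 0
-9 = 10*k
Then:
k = -9/10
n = 81/80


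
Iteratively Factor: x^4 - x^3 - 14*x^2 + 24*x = (x + 4)*(x^3 - 5*x^2 + 6*x) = x*(x + 4)*(x^2 - 5*x + 6) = x*(x - 3)*(x + 4)*(x - 2)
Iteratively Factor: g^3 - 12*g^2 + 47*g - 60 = (g - 3)*(g^2 - 9*g + 20) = (g - 4)*(g - 3)*(g - 5)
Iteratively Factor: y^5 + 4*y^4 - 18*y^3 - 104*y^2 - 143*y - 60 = (y + 4)*(y^4 - 18*y^2 - 32*y - 15) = (y + 3)*(y + 4)*(y^3 - 3*y^2 - 9*y - 5) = (y + 1)*(y + 3)*(y + 4)*(y^2 - 4*y - 5) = (y + 1)^2*(y + 3)*(y + 4)*(y - 5)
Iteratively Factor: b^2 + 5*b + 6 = (b + 2)*(b + 3)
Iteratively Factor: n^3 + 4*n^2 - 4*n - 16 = (n + 2)*(n^2 + 2*n - 8) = (n + 2)*(n + 4)*(n - 2)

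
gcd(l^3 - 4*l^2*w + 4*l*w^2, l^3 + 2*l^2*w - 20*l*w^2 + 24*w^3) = l^2 - 4*l*w + 4*w^2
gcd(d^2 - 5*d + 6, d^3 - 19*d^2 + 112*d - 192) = d - 3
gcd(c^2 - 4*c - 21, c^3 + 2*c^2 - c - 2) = 1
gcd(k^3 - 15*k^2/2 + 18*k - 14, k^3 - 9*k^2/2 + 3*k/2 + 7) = k^2 - 11*k/2 + 7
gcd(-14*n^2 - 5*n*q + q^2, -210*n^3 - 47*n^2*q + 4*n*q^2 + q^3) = -7*n + q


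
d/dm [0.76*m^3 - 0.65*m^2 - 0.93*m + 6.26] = 2.28*m^2 - 1.3*m - 0.93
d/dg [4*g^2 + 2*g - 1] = 8*g + 2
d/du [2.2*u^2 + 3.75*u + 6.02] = 4.4*u + 3.75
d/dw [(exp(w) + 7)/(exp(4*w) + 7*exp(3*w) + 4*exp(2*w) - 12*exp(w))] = (-3*exp(4*w) - 42*exp(3*w) - 151*exp(2*w) - 56*exp(w) + 84)*exp(-w)/(exp(6*w) + 14*exp(5*w) + 57*exp(4*w) + 32*exp(3*w) - 152*exp(2*w) - 96*exp(w) + 144)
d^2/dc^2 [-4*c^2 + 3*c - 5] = -8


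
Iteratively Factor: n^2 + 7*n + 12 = (n + 3)*(n + 4)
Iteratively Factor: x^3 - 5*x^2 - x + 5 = (x - 5)*(x^2 - 1) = (x - 5)*(x + 1)*(x - 1)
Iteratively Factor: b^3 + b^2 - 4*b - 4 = (b + 1)*(b^2 - 4) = (b - 2)*(b + 1)*(b + 2)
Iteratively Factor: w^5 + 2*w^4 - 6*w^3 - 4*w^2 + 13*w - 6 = (w - 1)*(w^4 + 3*w^3 - 3*w^2 - 7*w + 6) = (w - 1)*(w + 3)*(w^3 - 3*w + 2) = (w - 1)^2*(w + 3)*(w^2 + w - 2) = (w - 1)^2*(w + 2)*(w + 3)*(w - 1)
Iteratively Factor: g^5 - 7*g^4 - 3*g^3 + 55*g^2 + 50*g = (g + 2)*(g^4 - 9*g^3 + 15*g^2 + 25*g) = (g - 5)*(g + 2)*(g^3 - 4*g^2 - 5*g) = (g - 5)^2*(g + 2)*(g^2 + g) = (g - 5)^2*(g + 1)*(g + 2)*(g)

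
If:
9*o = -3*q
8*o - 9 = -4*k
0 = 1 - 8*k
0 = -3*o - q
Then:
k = 1/8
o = 17/16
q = -51/16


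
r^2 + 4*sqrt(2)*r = r*(r + 4*sqrt(2))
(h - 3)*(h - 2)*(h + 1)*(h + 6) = h^4 + 2*h^3 - 23*h^2 + 12*h + 36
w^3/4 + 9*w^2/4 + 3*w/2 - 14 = (w/4 + 1)*(w - 2)*(w + 7)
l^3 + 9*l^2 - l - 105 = (l - 3)*(l + 5)*(l + 7)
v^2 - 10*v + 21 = (v - 7)*(v - 3)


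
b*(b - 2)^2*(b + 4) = b^4 - 12*b^2 + 16*b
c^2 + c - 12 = (c - 3)*(c + 4)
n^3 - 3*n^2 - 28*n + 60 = (n - 6)*(n - 2)*(n + 5)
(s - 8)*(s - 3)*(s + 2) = s^3 - 9*s^2 + 2*s + 48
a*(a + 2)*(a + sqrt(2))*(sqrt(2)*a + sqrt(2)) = sqrt(2)*a^4 + 2*a^3 + 3*sqrt(2)*a^3 + 2*sqrt(2)*a^2 + 6*a^2 + 4*a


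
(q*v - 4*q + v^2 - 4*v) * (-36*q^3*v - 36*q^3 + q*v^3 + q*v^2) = -36*q^4*v^2 + 108*q^4*v + 144*q^4 - 36*q^3*v^3 + 108*q^3*v^2 + 144*q^3*v + q^2*v^4 - 3*q^2*v^3 - 4*q^2*v^2 + q*v^5 - 3*q*v^4 - 4*q*v^3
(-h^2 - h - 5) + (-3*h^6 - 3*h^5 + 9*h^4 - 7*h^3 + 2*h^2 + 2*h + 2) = -3*h^6 - 3*h^5 + 9*h^4 - 7*h^3 + h^2 + h - 3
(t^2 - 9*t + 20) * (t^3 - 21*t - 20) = t^5 - 9*t^4 - t^3 + 169*t^2 - 240*t - 400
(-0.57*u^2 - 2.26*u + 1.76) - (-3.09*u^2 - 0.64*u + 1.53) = 2.52*u^2 - 1.62*u + 0.23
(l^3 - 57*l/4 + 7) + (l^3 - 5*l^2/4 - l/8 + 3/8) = 2*l^3 - 5*l^2/4 - 115*l/8 + 59/8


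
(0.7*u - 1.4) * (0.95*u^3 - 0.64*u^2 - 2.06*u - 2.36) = 0.665*u^4 - 1.778*u^3 - 0.546*u^2 + 1.232*u + 3.304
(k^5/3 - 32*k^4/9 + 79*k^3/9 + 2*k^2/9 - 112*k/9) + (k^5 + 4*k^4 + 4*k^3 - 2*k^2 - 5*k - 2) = 4*k^5/3 + 4*k^4/9 + 115*k^3/9 - 16*k^2/9 - 157*k/9 - 2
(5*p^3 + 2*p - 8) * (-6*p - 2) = -30*p^4 - 10*p^3 - 12*p^2 + 44*p + 16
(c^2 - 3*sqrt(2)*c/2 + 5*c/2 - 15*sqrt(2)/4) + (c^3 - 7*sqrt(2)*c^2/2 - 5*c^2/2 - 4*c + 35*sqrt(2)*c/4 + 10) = c^3 - 7*sqrt(2)*c^2/2 - 3*c^2/2 - 3*c/2 + 29*sqrt(2)*c/4 - 15*sqrt(2)/4 + 10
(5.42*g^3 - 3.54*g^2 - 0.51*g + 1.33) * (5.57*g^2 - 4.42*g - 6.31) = 30.1894*g^5 - 43.6742*g^4 - 21.3941*g^3 + 31.9997*g^2 - 2.6605*g - 8.3923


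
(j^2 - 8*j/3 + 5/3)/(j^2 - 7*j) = (3*j^2 - 8*j + 5)/(3*j*(j - 7))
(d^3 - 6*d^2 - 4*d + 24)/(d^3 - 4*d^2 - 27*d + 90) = (d^2 - 4)/(d^2 + 2*d - 15)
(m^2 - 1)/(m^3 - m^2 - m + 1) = 1/(m - 1)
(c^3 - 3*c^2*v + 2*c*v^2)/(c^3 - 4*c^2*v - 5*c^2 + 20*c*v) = (c^2 - 3*c*v + 2*v^2)/(c^2 - 4*c*v - 5*c + 20*v)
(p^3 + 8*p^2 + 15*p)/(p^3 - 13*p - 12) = p*(p + 5)/(p^2 - 3*p - 4)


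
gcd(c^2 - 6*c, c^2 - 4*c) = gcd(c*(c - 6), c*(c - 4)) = c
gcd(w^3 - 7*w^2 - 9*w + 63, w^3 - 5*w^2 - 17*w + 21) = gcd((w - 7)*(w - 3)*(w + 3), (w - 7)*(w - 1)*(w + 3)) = w^2 - 4*w - 21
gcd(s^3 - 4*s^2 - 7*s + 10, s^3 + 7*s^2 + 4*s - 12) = s^2 + s - 2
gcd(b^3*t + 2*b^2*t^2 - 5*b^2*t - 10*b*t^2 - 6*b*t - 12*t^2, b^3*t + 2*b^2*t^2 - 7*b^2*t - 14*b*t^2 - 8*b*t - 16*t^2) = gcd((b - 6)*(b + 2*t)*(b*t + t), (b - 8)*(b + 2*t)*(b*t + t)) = b^2*t + 2*b*t^2 + b*t + 2*t^2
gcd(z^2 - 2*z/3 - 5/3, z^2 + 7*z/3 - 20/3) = z - 5/3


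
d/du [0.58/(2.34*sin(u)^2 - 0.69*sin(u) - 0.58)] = (0.4002 - 2.7144*sin(u))*cos(u)/(-2.34*sin(u)^2 + 0.69*sin(u) + 0.58)^2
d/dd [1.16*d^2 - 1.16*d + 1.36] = 2.32*d - 1.16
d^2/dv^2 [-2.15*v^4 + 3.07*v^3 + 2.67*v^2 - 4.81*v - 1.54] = -25.8*v^2 + 18.42*v + 5.34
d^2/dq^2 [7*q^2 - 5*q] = 14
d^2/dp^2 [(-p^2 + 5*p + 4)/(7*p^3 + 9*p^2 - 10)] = 2*(-49*p^6 + 735*p^5 + 2121*p^4 + 1931*p^3 + 2802*p^2 + 2190*p + 260)/(343*p^9 + 1323*p^8 + 1701*p^7 - 741*p^6 - 3780*p^5 - 2430*p^4 + 2100*p^3 + 2700*p^2 - 1000)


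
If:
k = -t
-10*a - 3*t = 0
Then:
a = -3*t/10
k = -t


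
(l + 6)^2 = l^2 + 12*l + 36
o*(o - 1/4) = o^2 - o/4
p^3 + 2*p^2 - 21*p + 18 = (p - 3)*(p - 1)*(p + 6)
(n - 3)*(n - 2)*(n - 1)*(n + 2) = n^4 - 4*n^3 - n^2 + 16*n - 12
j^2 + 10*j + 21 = (j + 3)*(j + 7)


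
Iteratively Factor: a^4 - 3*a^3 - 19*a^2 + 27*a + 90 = (a - 5)*(a^3 + 2*a^2 - 9*a - 18) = (a - 5)*(a + 3)*(a^2 - a - 6) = (a - 5)*(a - 3)*(a + 3)*(a + 2)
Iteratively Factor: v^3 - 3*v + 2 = (v - 1)*(v^2 + v - 2) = (v - 1)^2*(v + 2)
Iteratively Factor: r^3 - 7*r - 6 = (r - 3)*(r^2 + 3*r + 2) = (r - 3)*(r + 2)*(r + 1)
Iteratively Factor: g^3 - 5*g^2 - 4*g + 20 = (g - 5)*(g^2 - 4) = (g - 5)*(g + 2)*(g - 2)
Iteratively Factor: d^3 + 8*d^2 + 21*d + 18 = (d + 3)*(d^2 + 5*d + 6) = (d + 2)*(d + 3)*(d + 3)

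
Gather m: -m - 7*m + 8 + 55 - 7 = 56 - 8*m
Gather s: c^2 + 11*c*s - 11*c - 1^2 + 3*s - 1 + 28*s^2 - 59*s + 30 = c^2 - 11*c + 28*s^2 + s*(11*c - 56) + 28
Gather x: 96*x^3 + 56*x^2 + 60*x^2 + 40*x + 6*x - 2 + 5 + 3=96*x^3 + 116*x^2 + 46*x + 6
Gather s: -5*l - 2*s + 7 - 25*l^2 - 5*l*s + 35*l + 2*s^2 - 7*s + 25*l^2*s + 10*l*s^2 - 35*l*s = -25*l^2 + 30*l + s^2*(10*l + 2) + s*(25*l^2 - 40*l - 9) + 7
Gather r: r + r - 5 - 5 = 2*r - 10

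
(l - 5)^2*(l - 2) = l^3 - 12*l^2 + 45*l - 50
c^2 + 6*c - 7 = (c - 1)*(c + 7)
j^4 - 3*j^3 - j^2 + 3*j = j*(j - 3)*(j - 1)*(j + 1)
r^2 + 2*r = r*(r + 2)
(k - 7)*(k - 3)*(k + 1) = k^3 - 9*k^2 + 11*k + 21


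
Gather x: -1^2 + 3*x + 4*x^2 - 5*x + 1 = 4*x^2 - 2*x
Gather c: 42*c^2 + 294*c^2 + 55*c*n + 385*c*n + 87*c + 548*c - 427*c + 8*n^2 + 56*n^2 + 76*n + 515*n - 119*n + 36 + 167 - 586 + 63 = 336*c^2 + c*(440*n + 208) + 64*n^2 + 472*n - 320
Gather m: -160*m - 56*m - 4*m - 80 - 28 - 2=-220*m - 110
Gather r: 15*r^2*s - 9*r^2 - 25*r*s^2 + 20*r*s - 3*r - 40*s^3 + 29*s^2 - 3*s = r^2*(15*s - 9) + r*(-25*s^2 + 20*s - 3) - 40*s^3 + 29*s^2 - 3*s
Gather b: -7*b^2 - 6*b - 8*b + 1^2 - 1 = -7*b^2 - 14*b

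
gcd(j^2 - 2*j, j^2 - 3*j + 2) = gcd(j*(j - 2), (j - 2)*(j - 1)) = j - 2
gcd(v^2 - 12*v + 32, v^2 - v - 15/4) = 1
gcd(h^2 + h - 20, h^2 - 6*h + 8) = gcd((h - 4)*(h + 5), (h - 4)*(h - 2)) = h - 4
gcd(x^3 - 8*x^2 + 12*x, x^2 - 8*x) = x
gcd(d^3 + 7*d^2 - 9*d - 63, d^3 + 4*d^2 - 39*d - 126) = d^2 + 10*d + 21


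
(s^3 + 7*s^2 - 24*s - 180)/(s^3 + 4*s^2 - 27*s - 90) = (s + 6)/(s + 3)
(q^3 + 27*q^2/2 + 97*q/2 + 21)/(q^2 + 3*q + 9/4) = 2*(2*q^3 + 27*q^2 + 97*q + 42)/(4*q^2 + 12*q + 9)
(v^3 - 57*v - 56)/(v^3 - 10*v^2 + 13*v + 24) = (v + 7)/(v - 3)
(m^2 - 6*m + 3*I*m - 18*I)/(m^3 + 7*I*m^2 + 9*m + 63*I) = (m - 6)/(m^2 + 4*I*m + 21)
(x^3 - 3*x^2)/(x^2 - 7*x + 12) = x^2/(x - 4)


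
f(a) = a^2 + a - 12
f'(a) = 2*a + 1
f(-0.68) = -12.22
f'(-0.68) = -0.36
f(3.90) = 7.11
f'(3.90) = 8.80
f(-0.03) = -12.03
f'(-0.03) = 0.94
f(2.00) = -6.00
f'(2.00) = 5.00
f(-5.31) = 10.89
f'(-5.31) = -9.62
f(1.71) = -7.37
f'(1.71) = 4.42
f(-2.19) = -9.39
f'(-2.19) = -3.38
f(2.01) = -5.95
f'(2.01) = 5.02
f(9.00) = 78.00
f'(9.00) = 19.00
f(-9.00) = 60.00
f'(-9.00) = -17.00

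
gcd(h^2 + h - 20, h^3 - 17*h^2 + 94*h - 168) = h - 4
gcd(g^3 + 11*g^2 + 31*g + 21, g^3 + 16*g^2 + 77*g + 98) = g + 7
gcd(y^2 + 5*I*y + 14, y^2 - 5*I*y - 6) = y - 2*I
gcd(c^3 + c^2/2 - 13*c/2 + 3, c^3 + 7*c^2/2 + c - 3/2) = c^2 + 5*c/2 - 3/2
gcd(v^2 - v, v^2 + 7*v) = v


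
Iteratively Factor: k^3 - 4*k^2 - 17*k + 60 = (k - 5)*(k^2 + k - 12) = (k - 5)*(k + 4)*(k - 3)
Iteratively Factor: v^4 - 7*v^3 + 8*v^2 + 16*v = (v - 4)*(v^3 - 3*v^2 - 4*v) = (v - 4)*(v + 1)*(v^2 - 4*v) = v*(v - 4)*(v + 1)*(v - 4)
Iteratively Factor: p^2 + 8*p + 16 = (p + 4)*(p + 4)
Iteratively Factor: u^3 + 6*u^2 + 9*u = (u)*(u^2 + 6*u + 9) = u*(u + 3)*(u + 3)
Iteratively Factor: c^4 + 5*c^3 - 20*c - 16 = (c + 1)*(c^3 + 4*c^2 - 4*c - 16) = (c - 2)*(c + 1)*(c^2 + 6*c + 8) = (c - 2)*(c + 1)*(c + 2)*(c + 4)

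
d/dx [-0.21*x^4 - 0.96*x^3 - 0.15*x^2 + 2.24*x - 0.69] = -0.84*x^3 - 2.88*x^2 - 0.3*x + 2.24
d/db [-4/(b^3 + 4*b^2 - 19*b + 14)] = 4*(3*b^2 + 8*b - 19)/(b^3 + 4*b^2 - 19*b + 14)^2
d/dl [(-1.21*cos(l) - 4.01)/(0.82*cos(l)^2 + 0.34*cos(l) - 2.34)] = (0.9922*sin(l)^2 - 6.5764*cos(l) - 5.187)*sin(l)/(0.82*cos(l)^2 + 0.34*cos(l) - 2.34)^2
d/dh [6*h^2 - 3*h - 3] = 12*h - 3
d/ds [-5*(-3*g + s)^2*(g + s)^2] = 10*(-2*g + 2*s)*(g + s)*(3*g - s)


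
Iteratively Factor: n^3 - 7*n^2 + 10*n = (n)*(n^2 - 7*n + 10) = n*(n - 5)*(n - 2)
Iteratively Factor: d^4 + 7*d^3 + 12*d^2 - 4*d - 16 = (d + 2)*(d^3 + 5*d^2 + 2*d - 8) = (d - 1)*(d + 2)*(d^2 + 6*d + 8) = (d - 1)*(d + 2)*(d + 4)*(d + 2)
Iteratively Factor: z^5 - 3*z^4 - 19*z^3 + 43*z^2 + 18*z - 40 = (z - 2)*(z^4 - z^3 - 21*z^2 + z + 20) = (z - 2)*(z + 4)*(z^3 - 5*z^2 - z + 5) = (z - 5)*(z - 2)*(z + 4)*(z^2 - 1) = (z - 5)*(z - 2)*(z + 1)*(z + 4)*(z - 1)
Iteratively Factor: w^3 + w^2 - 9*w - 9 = (w - 3)*(w^2 + 4*w + 3) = (w - 3)*(w + 3)*(w + 1)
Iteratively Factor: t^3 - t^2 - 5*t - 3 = (t + 1)*(t^2 - 2*t - 3) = (t - 3)*(t + 1)*(t + 1)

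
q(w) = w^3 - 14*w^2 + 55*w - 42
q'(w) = 3*w^2 - 28*w + 55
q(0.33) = -25.34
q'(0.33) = 46.09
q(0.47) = -19.14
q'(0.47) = 42.50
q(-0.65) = -83.94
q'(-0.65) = 74.47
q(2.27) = 22.41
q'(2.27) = 6.90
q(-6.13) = -1135.57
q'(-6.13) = 339.37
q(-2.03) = -219.71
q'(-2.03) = 124.20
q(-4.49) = -661.71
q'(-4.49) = 241.20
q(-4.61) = -691.05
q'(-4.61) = 247.84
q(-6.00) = -1092.00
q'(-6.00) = 331.00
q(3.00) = 24.00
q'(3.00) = -2.00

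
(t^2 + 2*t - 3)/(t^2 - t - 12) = (t - 1)/(t - 4)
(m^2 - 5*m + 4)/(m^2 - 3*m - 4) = (m - 1)/(m + 1)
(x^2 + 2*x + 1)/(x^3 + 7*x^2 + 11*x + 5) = 1/(x + 5)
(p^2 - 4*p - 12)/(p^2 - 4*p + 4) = (p^2 - 4*p - 12)/(p^2 - 4*p + 4)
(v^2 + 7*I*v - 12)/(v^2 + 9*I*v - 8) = (v^2 + 7*I*v - 12)/(v^2 + 9*I*v - 8)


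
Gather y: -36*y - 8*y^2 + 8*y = -8*y^2 - 28*y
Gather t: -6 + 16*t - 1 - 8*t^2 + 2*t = -8*t^2 + 18*t - 7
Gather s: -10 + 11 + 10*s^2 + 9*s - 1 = 10*s^2 + 9*s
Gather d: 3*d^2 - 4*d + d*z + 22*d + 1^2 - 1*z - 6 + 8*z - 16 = 3*d^2 + d*(z + 18) + 7*z - 21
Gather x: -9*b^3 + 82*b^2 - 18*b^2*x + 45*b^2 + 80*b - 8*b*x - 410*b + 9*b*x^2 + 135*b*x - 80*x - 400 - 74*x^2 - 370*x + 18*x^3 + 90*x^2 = -9*b^3 + 127*b^2 - 330*b + 18*x^3 + x^2*(9*b + 16) + x*(-18*b^2 + 127*b - 450) - 400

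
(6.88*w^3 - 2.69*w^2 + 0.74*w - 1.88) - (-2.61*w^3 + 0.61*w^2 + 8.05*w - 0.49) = 9.49*w^3 - 3.3*w^2 - 7.31*w - 1.39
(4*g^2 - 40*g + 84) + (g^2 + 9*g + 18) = 5*g^2 - 31*g + 102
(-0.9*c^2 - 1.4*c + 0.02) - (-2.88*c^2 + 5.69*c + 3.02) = 1.98*c^2 - 7.09*c - 3.0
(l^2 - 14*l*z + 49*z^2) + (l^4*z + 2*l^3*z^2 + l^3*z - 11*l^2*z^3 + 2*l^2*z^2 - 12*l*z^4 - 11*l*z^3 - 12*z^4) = l^4*z + 2*l^3*z^2 + l^3*z - 11*l^2*z^3 + 2*l^2*z^2 + l^2 - 12*l*z^4 - 11*l*z^3 - 14*l*z - 12*z^4 + 49*z^2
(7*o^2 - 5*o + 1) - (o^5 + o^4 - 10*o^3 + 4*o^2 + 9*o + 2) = -o^5 - o^4 + 10*o^3 + 3*o^2 - 14*o - 1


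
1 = 1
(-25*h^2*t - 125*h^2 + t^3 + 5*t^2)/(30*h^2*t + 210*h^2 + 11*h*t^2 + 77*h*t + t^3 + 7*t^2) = (-5*h*t - 25*h + t^2 + 5*t)/(6*h*t + 42*h + t^2 + 7*t)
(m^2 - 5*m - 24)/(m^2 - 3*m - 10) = (-m^2 + 5*m + 24)/(-m^2 + 3*m + 10)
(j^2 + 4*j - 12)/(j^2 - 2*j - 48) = (j - 2)/(j - 8)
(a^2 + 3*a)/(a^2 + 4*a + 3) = a/(a + 1)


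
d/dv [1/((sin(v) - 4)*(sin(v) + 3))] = (-sin(2*v) + cos(v))/((sin(v) - 4)^2*(sin(v) + 3)^2)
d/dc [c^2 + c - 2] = 2*c + 1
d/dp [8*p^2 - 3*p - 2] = 16*p - 3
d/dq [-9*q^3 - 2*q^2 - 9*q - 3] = -27*q^2 - 4*q - 9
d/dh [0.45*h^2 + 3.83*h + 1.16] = 0.9*h + 3.83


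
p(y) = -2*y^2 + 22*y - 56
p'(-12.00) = 70.00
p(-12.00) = -608.00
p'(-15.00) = 82.00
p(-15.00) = -836.00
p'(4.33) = 4.68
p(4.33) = 1.76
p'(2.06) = 13.76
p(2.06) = -19.17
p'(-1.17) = 26.68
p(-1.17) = -84.48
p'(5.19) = 1.24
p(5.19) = 4.31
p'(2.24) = 13.04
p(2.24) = -16.76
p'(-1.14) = 26.56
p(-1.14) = -83.68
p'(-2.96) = 33.84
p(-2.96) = -138.64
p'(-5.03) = 42.12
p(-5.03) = -217.26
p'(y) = 22 - 4*y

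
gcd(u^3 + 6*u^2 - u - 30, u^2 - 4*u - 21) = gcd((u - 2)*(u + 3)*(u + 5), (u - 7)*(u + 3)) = u + 3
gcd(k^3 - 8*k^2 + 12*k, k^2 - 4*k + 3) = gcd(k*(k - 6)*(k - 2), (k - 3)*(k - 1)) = 1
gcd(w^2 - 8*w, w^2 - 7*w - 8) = w - 8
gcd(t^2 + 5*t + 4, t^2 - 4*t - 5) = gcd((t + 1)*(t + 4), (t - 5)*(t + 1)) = t + 1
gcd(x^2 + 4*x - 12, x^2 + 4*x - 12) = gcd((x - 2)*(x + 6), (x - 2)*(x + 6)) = x^2 + 4*x - 12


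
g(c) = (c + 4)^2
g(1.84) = 34.11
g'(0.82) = 9.64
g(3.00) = 49.00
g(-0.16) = 14.75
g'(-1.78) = 4.44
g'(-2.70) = 2.60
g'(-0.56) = 6.88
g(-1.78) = 4.93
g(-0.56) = 11.83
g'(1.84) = 11.68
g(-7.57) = 12.74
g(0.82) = 23.23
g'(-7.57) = -7.14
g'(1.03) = 10.06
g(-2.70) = 1.69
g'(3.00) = 14.00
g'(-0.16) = 7.68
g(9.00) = 169.00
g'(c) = 2*c + 8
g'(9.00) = 26.00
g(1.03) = 25.30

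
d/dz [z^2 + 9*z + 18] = 2*z + 9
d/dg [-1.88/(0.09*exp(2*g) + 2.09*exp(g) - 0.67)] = (0.3384*exp(g) + 3.9292)*exp(g)/(0.09*exp(2*g) + 2.09*exp(g) - 0.67)^2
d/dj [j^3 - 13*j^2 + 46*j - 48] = 3*j^2 - 26*j + 46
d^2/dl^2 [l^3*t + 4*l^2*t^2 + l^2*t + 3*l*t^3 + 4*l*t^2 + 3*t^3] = 2*t*(3*l + 4*t + 1)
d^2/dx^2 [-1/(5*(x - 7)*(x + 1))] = 2*(-(x - 7)^2 - (x - 7)*(x + 1) - (x + 1)^2)/(5*(x - 7)^3*(x + 1)^3)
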